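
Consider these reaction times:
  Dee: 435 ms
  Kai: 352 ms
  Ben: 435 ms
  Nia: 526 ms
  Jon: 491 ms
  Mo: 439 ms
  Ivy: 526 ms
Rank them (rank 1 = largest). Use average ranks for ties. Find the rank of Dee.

Sorted (descending): 526, 526, 491, 439, 435, 435, 352
The 2 values of 526 occupy positions 1–2 → average rank (1+2)/2 = 1.5.
The 2 values of 435 occupy positions 5–6 → average rank (5+6)/2 = 5.5.
Dee has value 435 ms → rank 5.5.

5.5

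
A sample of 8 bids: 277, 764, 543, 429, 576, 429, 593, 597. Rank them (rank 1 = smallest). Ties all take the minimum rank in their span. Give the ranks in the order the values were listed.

Sorted (ascending): 277, 429, 429, 543, 576, 593, 597, 764
The 2 values of 429 occupy positions 2–3 → each gets rank 2.

1, 8, 4, 2, 5, 2, 6, 7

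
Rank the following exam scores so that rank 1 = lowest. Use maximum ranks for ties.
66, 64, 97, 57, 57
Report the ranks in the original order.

4, 3, 5, 2, 2

Sorted (ascending): 57, 57, 64, 66, 97
The 2 values of 57 occupy positions 1–2 → each gets rank 2.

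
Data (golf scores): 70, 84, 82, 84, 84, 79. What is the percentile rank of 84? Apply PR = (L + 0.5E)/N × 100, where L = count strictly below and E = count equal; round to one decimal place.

N = 6.
Strictly below 84: 3. Equal to 84: 3.
PR = (3 + 0.5·3)/6 × 100 = 75.0

75.0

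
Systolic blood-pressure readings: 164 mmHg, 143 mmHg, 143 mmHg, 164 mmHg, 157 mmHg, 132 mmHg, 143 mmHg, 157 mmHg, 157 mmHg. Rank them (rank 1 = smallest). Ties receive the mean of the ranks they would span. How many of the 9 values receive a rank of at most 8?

7

Sorted (ascending): 132, 143, 143, 143, 157, 157, 157, 164, 164
The 3 values of 143 occupy positions 2–4 → average rank 3.
The 3 values of 157 occupy positions 5–7 → average rank 6.
The 2 values of 164 occupy positions 8–9 → average rank (8+9)/2 = 8.5.
Ranks ≤ 8: {1, 3, 3, 3, 6, 6, 6} → 7 values.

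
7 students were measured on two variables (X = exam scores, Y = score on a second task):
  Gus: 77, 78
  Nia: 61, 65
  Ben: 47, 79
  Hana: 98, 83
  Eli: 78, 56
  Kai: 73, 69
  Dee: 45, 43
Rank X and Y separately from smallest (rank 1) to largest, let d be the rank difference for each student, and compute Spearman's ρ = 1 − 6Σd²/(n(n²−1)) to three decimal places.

Ranks of variable 1: 5, 3, 2, 7, 6, 4, 1
Ranks of variable 2: 5, 3, 6, 7, 2, 4, 1
d = r₁ − r₂: 0, 0, -4, 0, 4, 0, 0
d²: 0, 0, 16, 0, 16, 0, 0; Σd² = 32
ρ = 1 − 6·32/(7·48) = 1 − 192/336 = 0.429

0.429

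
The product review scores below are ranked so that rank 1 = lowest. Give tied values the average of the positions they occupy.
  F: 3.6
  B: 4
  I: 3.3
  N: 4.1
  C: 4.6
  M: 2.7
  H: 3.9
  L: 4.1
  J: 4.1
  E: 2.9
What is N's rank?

Sorted (ascending): 2.7, 2.9, 3.3, 3.6, 3.9, 4, 4.1, 4.1, 4.1, 4.6
The 3 values of 4.1 occupy positions 7–9 → average rank 8.
N has value 4.1 → rank 8.

8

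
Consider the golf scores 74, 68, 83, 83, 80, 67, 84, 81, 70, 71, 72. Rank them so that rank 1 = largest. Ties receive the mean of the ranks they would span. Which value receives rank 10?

68

Sorted (descending): 84, 83, 83, 81, 80, 74, 72, 71, 70, 68, 67
The 2 values of 83 occupy positions 2–3 → average rank (2+3)/2 = 2.5.
Rank 10 → value 68.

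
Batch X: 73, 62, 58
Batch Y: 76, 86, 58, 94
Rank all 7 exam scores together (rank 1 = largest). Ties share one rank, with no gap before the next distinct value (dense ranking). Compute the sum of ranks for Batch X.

Sorted (descending): 94, 86, 76, 73, 62, 58, 58
The 2 values of 58 share dense rank 6.
Remaining distinct values take the next consecutive integers.
Batch X values → pooled ranks: 73→4, 62→5, 58→6
Rank sum = 4 + 5 + 6 = 15

15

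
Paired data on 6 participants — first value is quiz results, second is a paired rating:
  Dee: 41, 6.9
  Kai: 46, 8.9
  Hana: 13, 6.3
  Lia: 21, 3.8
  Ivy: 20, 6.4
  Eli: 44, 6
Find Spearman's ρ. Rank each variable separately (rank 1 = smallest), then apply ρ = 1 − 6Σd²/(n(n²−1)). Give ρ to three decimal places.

0.371

Ranks of variable 1: 4, 6, 1, 3, 2, 5
Ranks of variable 2: 5, 6, 3, 1, 4, 2
d = r₁ − r₂: -1, 0, -2, 2, -2, 3
d²: 1, 0, 4, 4, 4, 9; Σd² = 22
ρ = 1 − 6·22/(6·35) = 1 − 132/210 = 0.371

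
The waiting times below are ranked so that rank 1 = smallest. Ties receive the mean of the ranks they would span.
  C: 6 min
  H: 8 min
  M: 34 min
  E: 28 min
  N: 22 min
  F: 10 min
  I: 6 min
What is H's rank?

Sorted (ascending): 6, 6, 8, 10, 22, 28, 34
The 2 values of 6 occupy positions 1–2 → average rank (1+2)/2 = 1.5.
H has value 8 min → rank 3.

3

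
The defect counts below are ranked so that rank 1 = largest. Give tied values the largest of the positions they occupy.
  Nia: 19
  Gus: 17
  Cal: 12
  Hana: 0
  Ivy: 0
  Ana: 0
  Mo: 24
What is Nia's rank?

Sorted (descending): 24, 19, 17, 12, 0, 0, 0
The 3 values of 0 occupy positions 5–7 → each gets rank 7.
Nia has value 19 → rank 2.

2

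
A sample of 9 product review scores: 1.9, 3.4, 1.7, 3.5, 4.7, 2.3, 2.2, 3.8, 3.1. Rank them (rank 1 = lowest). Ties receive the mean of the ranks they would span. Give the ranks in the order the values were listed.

Sorted (ascending): 1.7, 1.9, 2.2, 2.3, 3.1, 3.4, 3.5, 3.8, 4.7
No ties — each value takes its position as its rank.

2, 6, 1, 7, 9, 4, 3, 8, 5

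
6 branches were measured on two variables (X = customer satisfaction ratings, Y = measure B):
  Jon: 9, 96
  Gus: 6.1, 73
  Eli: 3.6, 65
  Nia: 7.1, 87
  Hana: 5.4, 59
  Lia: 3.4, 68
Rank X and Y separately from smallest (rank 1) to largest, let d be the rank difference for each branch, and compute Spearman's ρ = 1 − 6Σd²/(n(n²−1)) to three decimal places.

Ranks of variable 1: 6, 4, 2, 5, 3, 1
Ranks of variable 2: 6, 4, 2, 5, 1, 3
d = r₁ − r₂: 0, 0, 0, 0, 2, -2
d²: 0, 0, 0, 0, 4, 4; Σd² = 8
ρ = 1 − 6·8/(6·35) = 1 − 48/210 = 0.771

0.771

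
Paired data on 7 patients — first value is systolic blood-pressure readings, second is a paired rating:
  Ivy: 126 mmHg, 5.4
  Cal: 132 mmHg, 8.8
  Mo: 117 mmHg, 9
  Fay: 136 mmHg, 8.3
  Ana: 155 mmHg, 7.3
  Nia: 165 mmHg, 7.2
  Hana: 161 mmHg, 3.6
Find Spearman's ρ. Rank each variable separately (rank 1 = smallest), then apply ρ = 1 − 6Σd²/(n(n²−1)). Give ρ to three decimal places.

Ranks of variable 1: 2, 3, 1, 4, 5, 7, 6
Ranks of variable 2: 2, 6, 7, 5, 4, 3, 1
d = r₁ − r₂: 0, -3, -6, -1, 1, 4, 5
d²: 0, 9, 36, 1, 1, 16, 25; Σd² = 88
ρ = 1 − 6·88/(7·48) = 1 − 528/336 = -0.571

-0.571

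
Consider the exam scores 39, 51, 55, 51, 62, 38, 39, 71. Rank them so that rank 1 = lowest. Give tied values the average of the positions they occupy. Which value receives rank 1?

38

Sorted (ascending): 38, 39, 39, 51, 51, 55, 62, 71
The 2 values of 39 occupy positions 2–3 → average rank (2+3)/2 = 2.5.
The 2 values of 51 occupy positions 4–5 → average rank (4+5)/2 = 4.5.
Rank 1 → value 38.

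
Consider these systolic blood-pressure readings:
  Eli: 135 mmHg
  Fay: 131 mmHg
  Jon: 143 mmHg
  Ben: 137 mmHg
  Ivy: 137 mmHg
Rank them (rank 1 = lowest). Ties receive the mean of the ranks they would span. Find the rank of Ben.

3.5

Sorted (ascending): 131, 135, 137, 137, 143
The 2 values of 137 occupy positions 3–4 → average rank (3+4)/2 = 3.5.
Ben has value 137 mmHg → rank 3.5.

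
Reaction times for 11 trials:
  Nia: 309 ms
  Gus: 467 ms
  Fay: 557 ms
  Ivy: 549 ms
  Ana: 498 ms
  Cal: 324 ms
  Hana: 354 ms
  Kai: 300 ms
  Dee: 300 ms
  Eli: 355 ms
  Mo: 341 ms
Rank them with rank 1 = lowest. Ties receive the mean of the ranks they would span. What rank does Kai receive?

1.5

Sorted (ascending): 300, 300, 309, 324, 341, 354, 355, 467, 498, 549, 557
The 2 values of 300 occupy positions 1–2 → average rank (1+2)/2 = 1.5.
Kai has value 300 ms → rank 1.5.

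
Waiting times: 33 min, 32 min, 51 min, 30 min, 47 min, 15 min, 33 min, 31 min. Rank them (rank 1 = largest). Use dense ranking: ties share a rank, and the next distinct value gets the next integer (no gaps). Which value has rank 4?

32

Sorted (descending): 51, 47, 33, 33, 32, 31, 30, 15
The 2 values of 33 share dense rank 3.
Remaining distinct values take the next consecutive integers.
Rank 4 → value 32.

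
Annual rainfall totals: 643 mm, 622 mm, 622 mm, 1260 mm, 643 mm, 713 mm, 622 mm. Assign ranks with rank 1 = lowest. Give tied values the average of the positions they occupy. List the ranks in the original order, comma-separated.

4.5, 2, 2, 7, 4.5, 6, 2

Sorted (ascending): 622, 622, 622, 643, 643, 713, 1260
The 3 values of 622 occupy positions 1–3 → average rank 2.
The 2 values of 643 occupy positions 4–5 → average rank (4+5)/2 = 4.5.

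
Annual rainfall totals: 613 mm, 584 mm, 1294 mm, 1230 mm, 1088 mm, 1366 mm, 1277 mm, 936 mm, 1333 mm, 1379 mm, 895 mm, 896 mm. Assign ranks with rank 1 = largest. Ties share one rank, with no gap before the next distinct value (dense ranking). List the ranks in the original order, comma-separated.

Sorted (descending): 1379, 1366, 1333, 1294, 1277, 1230, 1088, 936, 896, 895, 613, 584
No ties — each value takes its position as its rank.

11, 12, 4, 6, 7, 2, 5, 8, 3, 1, 10, 9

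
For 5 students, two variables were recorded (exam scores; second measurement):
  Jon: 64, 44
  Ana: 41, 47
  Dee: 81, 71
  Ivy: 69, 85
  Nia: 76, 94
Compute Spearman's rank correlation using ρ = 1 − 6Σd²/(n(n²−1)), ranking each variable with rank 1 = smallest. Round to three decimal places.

0.600

Ranks of variable 1: 2, 1, 5, 3, 4
Ranks of variable 2: 1, 2, 3, 4, 5
d = r₁ − r₂: 1, -1, 2, -1, -1
d²: 1, 1, 4, 1, 1; Σd² = 8
ρ = 1 − 6·8/(5·24) = 1 − 48/120 = 0.600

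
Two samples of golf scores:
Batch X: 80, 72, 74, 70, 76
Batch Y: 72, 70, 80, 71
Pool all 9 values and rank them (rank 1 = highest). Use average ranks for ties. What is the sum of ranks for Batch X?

Sorted (descending): 80, 80, 76, 74, 72, 72, 71, 70, 70
The 2 values of 80 occupy positions 1–2 → average rank (1+2)/2 = 1.5.
The 2 values of 72 occupy positions 5–6 → average rank (5+6)/2 = 5.5.
The 2 values of 70 occupy positions 8–9 → average rank (8+9)/2 = 8.5.
Batch X values → pooled ranks: 80→1.5, 72→5.5, 74→4, 70→8.5, 76→3
Rank sum = 1.5 + 5.5 + 4 + 8.5 + 3 = 22.5

22.5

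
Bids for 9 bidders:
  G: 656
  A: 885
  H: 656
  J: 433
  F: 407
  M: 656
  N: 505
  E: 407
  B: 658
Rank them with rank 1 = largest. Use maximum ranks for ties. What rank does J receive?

Sorted (descending): 885, 658, 656, 656, 656, 505, 433, 407, 407
The 3 values of 656 occupy positions 3–5 → each gets rank 5.
The 2 values of 407 occupy positions 8–9 → each gets rank 9.
J has value 433 → rank 7.

7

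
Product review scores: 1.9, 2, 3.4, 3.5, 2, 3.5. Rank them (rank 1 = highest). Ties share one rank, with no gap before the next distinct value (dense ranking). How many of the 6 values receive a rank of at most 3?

5

Sorted (descending): 3.5, 3.5, 3.4, 2, 2, 1.9
The 2 values of 3.5 share dense rank 1.
The 2 values of 2 share dense rank 3.
Remaining distinct values take the next consecutive integers.
Ranks ≤ 3: {1, 1, 2, 3, 3} → 5 values.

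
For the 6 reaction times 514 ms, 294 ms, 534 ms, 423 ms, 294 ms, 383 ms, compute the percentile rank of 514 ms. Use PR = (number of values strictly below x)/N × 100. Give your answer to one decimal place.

N = 6.
Strictly below 514: 4. Equal to 514: 1.
PR = 4/6 × 100 = 66.7

66.7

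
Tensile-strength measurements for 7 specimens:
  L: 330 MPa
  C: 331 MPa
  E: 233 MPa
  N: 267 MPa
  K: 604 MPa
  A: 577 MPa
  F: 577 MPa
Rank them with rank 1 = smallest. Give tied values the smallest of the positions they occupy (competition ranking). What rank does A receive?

Sorted (ascending): 233, 267, 330, 331, 577, 577, 604
The 2 values of 577 occupy positions 5–6 → each gets rank 5.
A has value 577 MPa → rank 5.

5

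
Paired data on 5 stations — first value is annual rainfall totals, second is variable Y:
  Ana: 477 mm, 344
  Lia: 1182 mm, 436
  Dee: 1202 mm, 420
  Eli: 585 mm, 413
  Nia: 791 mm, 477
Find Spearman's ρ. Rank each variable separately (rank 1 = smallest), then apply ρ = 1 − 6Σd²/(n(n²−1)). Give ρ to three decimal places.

Ranks of variable 1: 1, 4, 5, 2, 3
Ranks of variable 2: 1, 4, 3, 2, 5
d = r₁ − r₂: 0, 0, 2, 0, -2
d²: 0, 0, 4, 0, 4; Σd² = 8
ρ = 1 − 6·8/(5·24) = 1 − 48/120 = 0.600

0.600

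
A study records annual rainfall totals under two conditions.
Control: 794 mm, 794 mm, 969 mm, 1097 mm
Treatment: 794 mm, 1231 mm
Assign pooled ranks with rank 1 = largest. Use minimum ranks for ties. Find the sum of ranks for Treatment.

Sorted (descending): 1231, 1097, 969, 794, 794, 794
The 3 values of 794 occupy positions 4–6 → each gets rank 4.
Treatment values → pooled ranks: 794→4, 1231→1
Rank sum = 4 + 1 = 5

5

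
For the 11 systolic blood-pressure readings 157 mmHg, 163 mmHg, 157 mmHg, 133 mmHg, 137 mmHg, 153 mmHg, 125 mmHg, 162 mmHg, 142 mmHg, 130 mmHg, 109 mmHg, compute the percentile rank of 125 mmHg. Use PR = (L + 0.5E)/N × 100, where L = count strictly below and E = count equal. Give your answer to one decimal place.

13.6

N = 11.
Strictly below 125: 1. Equal to 125: 1.
PR = (1 + 0.5·1)/11 × 100 = 13.6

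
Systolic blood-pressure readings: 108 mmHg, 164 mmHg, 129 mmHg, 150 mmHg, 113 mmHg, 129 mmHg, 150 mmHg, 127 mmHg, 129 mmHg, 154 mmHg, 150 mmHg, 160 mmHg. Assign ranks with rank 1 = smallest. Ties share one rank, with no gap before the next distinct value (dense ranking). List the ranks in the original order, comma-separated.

1, 8, 4, 5, 2, 4, 5, 3, 4, 6, 5, 7

Sorted (ascending): 108, 113, 127, 129, 129, 129, 150, 150, 150, 154, 160, 164
The 3 values of 129 share dense rank 4.
The 3 values of 150 share dense rank 5.
Remaining distinct values take the next consecutive integers.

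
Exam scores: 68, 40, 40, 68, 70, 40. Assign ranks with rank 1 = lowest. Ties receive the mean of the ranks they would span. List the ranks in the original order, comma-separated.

Sorted (ascending): 40, 40, 40, 68, 68, 70
The 3 values of 40 occupy positions 1–3 → average rank 2.
The 2 values of 68 occupy positions 4–5 → average rank (4+5)/2 = 4.5.

4.5, 2, 2, 4.5, 6, 2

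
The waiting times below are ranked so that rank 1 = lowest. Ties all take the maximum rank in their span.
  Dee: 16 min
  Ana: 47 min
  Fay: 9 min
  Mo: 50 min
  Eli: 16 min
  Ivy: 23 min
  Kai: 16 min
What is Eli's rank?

4

Sorted (ascending): 9, 16, 16, 16, 23, 47, 50
The 3 values of 16 occupy positions 2–4 → each gets rank 4.
Eli has value 16 min → rank 4.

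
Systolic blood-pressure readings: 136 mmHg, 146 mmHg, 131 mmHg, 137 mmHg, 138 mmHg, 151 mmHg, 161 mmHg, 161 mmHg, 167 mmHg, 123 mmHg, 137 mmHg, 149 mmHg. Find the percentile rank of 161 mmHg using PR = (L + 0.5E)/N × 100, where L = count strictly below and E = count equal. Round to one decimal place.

N = 12.
Strictly below 161: 9. Equal to 161: 2.
PR = (9 + 0.5·2)/12 × 100 = 83.3

83.3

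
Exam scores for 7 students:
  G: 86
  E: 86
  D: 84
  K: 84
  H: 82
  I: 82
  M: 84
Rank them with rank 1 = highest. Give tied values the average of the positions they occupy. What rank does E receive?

Sorted (descending): 86, 86, 84, 84, 84, 82, 82
The 2 values of 86 occupy positions 1–2 → average rank (1+2)/2 = 1.5.
The 3 values of 84 occupy positions 3–5 → average rank 4.
The 2 values of 82 occupy positions 6–7 → average rank (6+7)/2 = 6.5.
E has value 86 → rank 1.5.

1.5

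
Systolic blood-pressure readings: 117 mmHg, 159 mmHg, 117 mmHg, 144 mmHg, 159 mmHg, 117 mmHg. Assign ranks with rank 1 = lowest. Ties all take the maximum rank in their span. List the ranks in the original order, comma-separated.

3, 6, 3, 4, 6, 3

Sorted (ascending): 117, 117, 117, 144, 159, 159
The 3 values of 117 occupy positions 1–3 → each gets rank 3.
The 2 values of 159 occupy positions 5–6 → each gets rank 6.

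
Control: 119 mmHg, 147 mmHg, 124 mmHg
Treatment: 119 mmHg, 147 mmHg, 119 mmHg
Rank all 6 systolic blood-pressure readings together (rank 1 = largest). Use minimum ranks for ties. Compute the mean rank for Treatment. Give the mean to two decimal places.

Sorted (descending): 147, 147, 124, 119, 119, 119
The 2 values of 147 occupy positions 1–2 → each gets rank 1.
The 3 values of 119 occupy positions 4–6 → each gets rank 4.
Treatment values → pooled ranks: 119→4, 147→1, 119→4
Mean rank = (4 + 1 + 4) / 3 = 3.00

3.00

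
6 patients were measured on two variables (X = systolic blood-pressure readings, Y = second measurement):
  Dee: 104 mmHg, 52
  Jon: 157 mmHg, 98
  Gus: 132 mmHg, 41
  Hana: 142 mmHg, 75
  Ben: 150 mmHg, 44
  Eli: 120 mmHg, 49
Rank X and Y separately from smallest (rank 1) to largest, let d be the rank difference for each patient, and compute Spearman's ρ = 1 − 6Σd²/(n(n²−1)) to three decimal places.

0.314

Ranks of variable 1: 1, 6, 3, 4, 5, 2
Ranks of variable 2: 4, 6, 1, 5, 2, 3
d = r₁ − r₂: -3, 0, 2, -1, 3, -1
d²: 9, 0, 4, 1, 9, 1; Σd² = 24
ρ = 1 − 6·24/(6·35) = 1 − 144/210 = 0.314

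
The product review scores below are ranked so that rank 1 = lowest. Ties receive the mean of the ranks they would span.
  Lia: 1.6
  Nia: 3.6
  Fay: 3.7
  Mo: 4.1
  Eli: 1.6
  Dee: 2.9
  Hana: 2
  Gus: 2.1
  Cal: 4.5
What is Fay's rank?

Sorted (ascending): 1.6, 1.6, 2, 2.1, 2.9, 3.6, 3.7, 4.1, 4.5
The 2 values of 1.6 occupy positions 1–2 → average rank (1+2)/2 = 1.5.
Fay has value 3.7 → rank 7.

7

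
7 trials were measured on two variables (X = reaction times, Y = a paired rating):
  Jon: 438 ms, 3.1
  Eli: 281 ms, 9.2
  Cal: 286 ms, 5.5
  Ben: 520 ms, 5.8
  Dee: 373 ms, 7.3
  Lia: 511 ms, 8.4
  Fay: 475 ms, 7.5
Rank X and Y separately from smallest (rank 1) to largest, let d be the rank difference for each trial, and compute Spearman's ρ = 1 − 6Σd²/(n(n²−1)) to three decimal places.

-0.107

Ranks of variable 1: 4, 1, 2, 7, 3, 6, 5
Ranks of variable 2: 1, 7, 2, 3, 4, 6, 5
d = r₁ − r₂: 3, -6, 0, 4, -1, 0, 0
d²: 9, 36, 0, 16, 1, 0, 0; Σd² = 62
ρ = 1 − 6·62/(7·48) = 1 − 372/336 = -0.107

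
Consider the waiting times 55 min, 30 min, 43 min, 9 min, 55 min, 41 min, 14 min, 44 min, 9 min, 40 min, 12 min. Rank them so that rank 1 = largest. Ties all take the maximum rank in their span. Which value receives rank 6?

Sorted (descending): 55, 55, 44, 43, 41, 40, 30, 14, 12, 9, 9
The 2 values of 55 occupy positions 1–2 → each gets rank 2.
The 2 values of 9 occupy positions 10–11 → each gets rank 11.
Rank 6 → value 40.

40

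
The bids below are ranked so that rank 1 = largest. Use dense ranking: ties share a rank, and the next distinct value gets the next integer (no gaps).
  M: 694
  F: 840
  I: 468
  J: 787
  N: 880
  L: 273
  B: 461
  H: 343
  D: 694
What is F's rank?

2

Sorted (descending): 880, 840, 787, 694, 694, 468, 461, 343, 273
The 2 values of 694 share dense rank 4.
Remaining distinct values take the next consecutive integers.
F has value 840 → rank 2.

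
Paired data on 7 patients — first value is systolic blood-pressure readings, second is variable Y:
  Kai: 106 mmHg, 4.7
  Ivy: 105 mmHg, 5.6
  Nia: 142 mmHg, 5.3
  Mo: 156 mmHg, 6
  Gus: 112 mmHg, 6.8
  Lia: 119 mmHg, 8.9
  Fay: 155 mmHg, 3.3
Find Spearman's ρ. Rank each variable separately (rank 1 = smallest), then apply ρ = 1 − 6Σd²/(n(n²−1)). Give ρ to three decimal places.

-0.071

Ranks of variable 1: 2, 1, 5, 7, 3, 4, 6
Ranks of variable 2: 2, 4, 3, 5, 6, 7, 1
d = r₁ − r₂: 0, -3, 2, 2, -3, -3, 5
d²: 0, 9, 4, 4, 9, 9, 25; Σd² = 60
ρ = 1 − 6·60/(7·48) = 1 − 360/336 = -0.071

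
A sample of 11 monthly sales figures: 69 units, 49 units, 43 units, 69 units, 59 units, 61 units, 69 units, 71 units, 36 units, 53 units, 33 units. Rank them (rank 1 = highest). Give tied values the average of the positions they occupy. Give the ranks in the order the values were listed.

3, 8, 9, 3, 6, 5, 3, 1, 10, 7, 11

Sorted (descending): 71, 69, 69, 69, 61, 59, 53, 49, 43, 36, 33
The 3 values of 69 occupy positions 2–4 → average rank 3.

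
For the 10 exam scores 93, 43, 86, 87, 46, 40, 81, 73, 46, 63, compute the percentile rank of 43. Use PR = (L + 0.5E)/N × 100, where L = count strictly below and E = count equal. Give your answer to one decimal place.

15.0

N = 10.
Strictly below 43: 1. Equal to 43: 1.
PR = (1 + 0.5·1)/10 × 100 = 15.0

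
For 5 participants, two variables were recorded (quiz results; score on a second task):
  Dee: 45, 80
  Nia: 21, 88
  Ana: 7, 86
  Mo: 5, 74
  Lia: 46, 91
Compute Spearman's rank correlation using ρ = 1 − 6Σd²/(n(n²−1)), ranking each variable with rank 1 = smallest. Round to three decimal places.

0.700

Ranks of variable 1: 4, 3, 2, 1, 5
Ranks of variable 2: 2, 4, 3, 1, 5
d = r₁ − r₂: 2, -1, -1, 0, 0
d²: 4, 1, 1, 0, 0; Σd² = 6
ρ = 1 − 6·6/(5·24) = 1 − 36/120 = 0.700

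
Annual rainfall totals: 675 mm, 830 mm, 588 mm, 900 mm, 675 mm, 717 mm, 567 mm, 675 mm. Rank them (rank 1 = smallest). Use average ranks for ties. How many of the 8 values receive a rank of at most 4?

Sorted (ascending): 567, 588, 675, 675, 675, 717, 830, 900
The 3 values of 675 occupy positions 3–5 → average rank 4.
Ranks ≤ 4: {1, 2, 4, 4, 4} → 5 values.

5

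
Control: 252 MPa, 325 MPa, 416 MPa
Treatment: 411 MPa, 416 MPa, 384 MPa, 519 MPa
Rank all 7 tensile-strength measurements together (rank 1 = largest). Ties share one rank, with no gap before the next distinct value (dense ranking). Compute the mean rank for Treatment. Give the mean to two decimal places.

2.50

Sorted (descending): 519, 416, 416, 411, 384, 325, 252
The 2 values of 416 share dense rank 2.
Remaining distinct values take the next consecutive integers.
Treatment values → pooled ranks: 411→3, 416→2, 384→4, 519→1
Mean rank = (3 + 2 + 4 + 1) / 4 = 2.50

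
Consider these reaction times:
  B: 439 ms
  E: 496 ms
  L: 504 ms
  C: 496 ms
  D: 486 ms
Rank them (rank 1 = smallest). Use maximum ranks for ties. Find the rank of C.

4

Sorted (ascending): 439, 486, 496, 496, 504
The 2 values of 496 occupy positions 3–4 → each gets rank 4.
C has value 496 ms → rank 4.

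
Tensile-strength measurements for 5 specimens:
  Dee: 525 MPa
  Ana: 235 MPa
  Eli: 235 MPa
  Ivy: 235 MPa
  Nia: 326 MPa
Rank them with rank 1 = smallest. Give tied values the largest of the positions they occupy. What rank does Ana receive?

3

Sorted (ascending): 235, 235, 235, 326, 525
The 3 values of 235 occupy positions 1–3 → each gets rank 3.
Ana has value 235 MPa → rank 3.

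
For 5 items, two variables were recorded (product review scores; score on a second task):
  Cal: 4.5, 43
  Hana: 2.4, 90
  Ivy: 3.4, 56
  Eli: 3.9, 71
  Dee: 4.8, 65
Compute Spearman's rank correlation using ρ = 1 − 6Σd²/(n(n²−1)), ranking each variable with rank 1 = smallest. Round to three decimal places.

-0.500

Ranks of variable 1: 4, 1, 2, 3, 5
Ranks of variable 2: 1, 5, 2, 4, 3
d = r₁ − r₂: 3, -4, 0, -1, 2
d²: 9, 16, 0, 1, 4; Σd² = 30
ρ = 1 − 6·30/(5·24) = 1 − 180/120 = -0.500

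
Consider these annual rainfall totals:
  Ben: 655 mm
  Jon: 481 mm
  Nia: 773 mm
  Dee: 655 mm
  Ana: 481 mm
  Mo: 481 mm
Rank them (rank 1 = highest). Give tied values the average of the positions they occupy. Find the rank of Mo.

Sorted (descending): 773, 655, 655, 481, 481, 481
The 2 values of 655 occupy positions 2–3 → average rank (2+3)/2 = 2.5.
The 3 values of 481 occupy positions 4–6 → average rank 5.
Mo has value 481 mm → rank 5.

5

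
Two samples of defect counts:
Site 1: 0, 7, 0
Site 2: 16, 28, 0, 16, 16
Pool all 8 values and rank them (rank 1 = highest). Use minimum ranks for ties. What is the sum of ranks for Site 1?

17

Sorted (descending): 28, 16, 16, 16, 7, 0, 0, 0
The 3 values of 16 occupy positions 2–4 → each gets rank 2.
The 3 values of 0 occupy positions 6–8 → each gets rank 6.
Site 1 values → pooled ranks: 0→6, 7→5, 0→6
Rank sum = 6 + 5 + 6 = 17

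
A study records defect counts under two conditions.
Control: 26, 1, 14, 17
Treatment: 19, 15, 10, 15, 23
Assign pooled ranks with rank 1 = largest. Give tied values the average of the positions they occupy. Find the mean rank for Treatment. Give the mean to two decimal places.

4.80

Sorted (descending): 26, 23, 19, 17, 15, 15, 14, 10, 1
The 2 values of 15 occupy positions 5–6 → average rank (5+6)/2 = 5.5.
Treatment values → pooled ranks: 19→3, 15→5.5, 10→8, 15→5.5, 23→2
Mean rank = (3 + 5.5 + 8 + 5.5 + 2) / 5 = 4.80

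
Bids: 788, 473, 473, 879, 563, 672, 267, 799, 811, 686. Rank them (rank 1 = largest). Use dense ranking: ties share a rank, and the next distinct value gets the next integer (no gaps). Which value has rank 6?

Sorted (descending): 879, 811, 799, 788, 686, 672, 563, 473, 473, 267
The 2 values of 473 share dense rank 8.
Remaining distinct values take the next consecutive integers.
Rank 6 → value 672.

672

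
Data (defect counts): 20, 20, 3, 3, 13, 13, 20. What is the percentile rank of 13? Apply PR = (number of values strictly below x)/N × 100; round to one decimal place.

28.6

N = 7.
Strictly below 13: 2. Equal to 13: 2.
PR = 2/7 × 100 = 28.6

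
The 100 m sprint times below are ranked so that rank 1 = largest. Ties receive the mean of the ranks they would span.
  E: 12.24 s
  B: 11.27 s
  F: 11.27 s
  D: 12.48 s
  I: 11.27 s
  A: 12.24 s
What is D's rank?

Sorted (descending): 12.48, 12.24, 12.24, 11.27, 11.27, 11.27
The 2 values of 12.24 occupy positions 2–3 → average rank (2+3)/2 = 2.5.
The 3 values of 11.27 occupy positions 4–6 → average rank 5.
D has value 12.48 s → rank 1.

1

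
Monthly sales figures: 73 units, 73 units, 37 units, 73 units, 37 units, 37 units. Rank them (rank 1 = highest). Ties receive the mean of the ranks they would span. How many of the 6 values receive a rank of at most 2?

3

Sorted (descending): 73, 73, 73, 37, 37, 37
The 3 values of 73 occupy positions 1–3 → average rank 2.
The 3 values of 37 occupy positions 4–6 → average rank 5.
Ranks ≤ 2: {2, 2, 2} → 3 values.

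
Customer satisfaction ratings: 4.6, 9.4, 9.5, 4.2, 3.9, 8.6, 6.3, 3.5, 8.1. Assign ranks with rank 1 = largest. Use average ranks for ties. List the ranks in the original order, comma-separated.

6, 2, 1, 7, 8, 3, 5, 9, 4

Sorted (descending): 9.5, 9.4, 8.6, 8.1, 6.3, 4.6, 4.2, 3.9, 3.5
No ties — each value takes its position as its rank.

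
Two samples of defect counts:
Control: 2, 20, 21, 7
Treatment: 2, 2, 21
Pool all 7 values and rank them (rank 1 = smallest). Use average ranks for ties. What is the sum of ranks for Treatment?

Sorted (ascending): 2, 2, 2, 7, 20, 21, 21
The 3 values of 2 occupy positions 1–3 → average rank 2.
The 2 values of 21 occupy positions 6–7 → average rank (6+7)/2 = 6.5.
Treatment values → pooled ranks: 2→2, 2→2, 21→6.5
Rank sum = 2 + 2 + 6.5 = 10.5

10.5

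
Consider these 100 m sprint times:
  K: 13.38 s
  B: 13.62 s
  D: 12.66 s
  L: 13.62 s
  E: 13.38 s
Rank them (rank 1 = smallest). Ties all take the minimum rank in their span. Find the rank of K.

2

Sorted (ascending): 12.66, 13.38, 13.38, 13.62, 13.62
The 2 values of 13.38 occupy positions 2–3 → each gets rank 2.
The 2 values of 13.62 occupy positions 4–5 → each gets rank 4.
K has value 13.38 s → rank 2.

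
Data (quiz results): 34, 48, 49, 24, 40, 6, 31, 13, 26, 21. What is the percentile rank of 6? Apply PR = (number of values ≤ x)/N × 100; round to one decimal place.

10.0

N = 10.
Strictly below 6: 0. Equal to 6: 1.
PR = 1/10 × 100 = 10.0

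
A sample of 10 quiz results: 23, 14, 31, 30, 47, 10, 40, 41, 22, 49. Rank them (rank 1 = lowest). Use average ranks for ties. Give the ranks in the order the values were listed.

Sorted (ascending): 10, 14, 22, 23, 30, 31, 40, 41, 47, 49
No ties — each value takes its position as its rank.

4, 2, 6, 5, 9, 1, 7, 8, 3, 10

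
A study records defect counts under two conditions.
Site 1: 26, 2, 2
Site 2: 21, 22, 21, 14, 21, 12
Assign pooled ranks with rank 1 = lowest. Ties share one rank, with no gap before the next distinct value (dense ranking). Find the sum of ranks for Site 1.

Sorted (ascending): 2, 2, 12, 14, 21, 21, 21, 22, 26
The 2 values of 2 share dense rank 1.
The 3 values of 21 share dense rank 4.
Remaining distinct values take the next consecutive integers.
Site 1 values → pooled ranks: 26→6, 2→1, 2→1
Rank sum = 6 + 1 + 1 = 8

8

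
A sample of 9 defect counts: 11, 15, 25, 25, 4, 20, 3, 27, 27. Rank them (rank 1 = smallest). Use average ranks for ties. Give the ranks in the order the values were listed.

3, 4, 6.5, 6.5, 2, 5, 1, 8.5, 8.5

Sorted (ascending): 3, 4, 11, 15, 20, 25, 25, 27, 27
The 2 values of 25 occupy positions 6–7 → average rank (6+7)/2 = 6.5.
The 2 values of 27 occupy positions 8–9 → average rank (8+9)/2 = 8.5.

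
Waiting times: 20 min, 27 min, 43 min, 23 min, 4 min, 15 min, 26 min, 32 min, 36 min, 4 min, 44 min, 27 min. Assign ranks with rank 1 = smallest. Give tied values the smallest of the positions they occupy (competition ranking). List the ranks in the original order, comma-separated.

4, 7, 11, 5, 1, 3, 6, 9, 10, 1, 12, 7

Sorted (ascending): 4, 4, 15, 20, 23, 26, 27, 27, 32, 36, 43, 44
The 2 values of 4 occupy positions 1–2 → each gets rank 1.
The 2 values of 27 occupy positions 7–8 → each gets rank 7.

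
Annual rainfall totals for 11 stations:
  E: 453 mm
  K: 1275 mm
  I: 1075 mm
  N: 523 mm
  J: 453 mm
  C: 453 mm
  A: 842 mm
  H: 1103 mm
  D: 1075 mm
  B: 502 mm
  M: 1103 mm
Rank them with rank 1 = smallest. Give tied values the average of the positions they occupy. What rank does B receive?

4

Sorted (ascending): 453, 453, 453, 502, 523, 842, 1075, 1075, 1103, 1103, 1275
The 3 values of 453 occupy positions 1–3 → average rank 2.
The 2 values of 1075 occupy positions 7–8 → average rank (7+8)/2 = 7.5.
The 2 values of 1103 occupy positions 9–10 → average rank (9+10)/2 = 9.5.
B has value 502 mm → rank 4.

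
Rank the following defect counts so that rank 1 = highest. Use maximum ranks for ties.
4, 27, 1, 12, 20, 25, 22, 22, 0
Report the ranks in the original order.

Sorted (descending): 27, 25, 22, 22, 20, 12, 4, 1, 0
The 2 values of 22 occupy positions 3–4 → each gets rank 4.

7, 1, 8, 6, 5, 2, 4, 4, 9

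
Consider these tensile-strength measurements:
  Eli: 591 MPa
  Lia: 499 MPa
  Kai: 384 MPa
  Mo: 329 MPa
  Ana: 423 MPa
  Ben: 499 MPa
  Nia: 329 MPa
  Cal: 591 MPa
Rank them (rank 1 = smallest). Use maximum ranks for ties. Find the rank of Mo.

Sorted (ascending): 329, 329, 384, 423, 499, 499, 591, 591
The 2 values of 329 occupy positions 1–2 → each gets rank 2.
The 2 values of 499 occupy positions 5–6 → each gets rank 6.
The 2 values of 591 occupy positions 7–8 → each gets rank 8.
Mo has value 329 MPa → rank 2.

2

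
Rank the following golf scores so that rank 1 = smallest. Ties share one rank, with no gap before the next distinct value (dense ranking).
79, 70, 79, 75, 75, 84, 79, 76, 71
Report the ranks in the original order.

5, 1, 5, 3, 3, 6, 5, 4, 2

Sorted (ascending): 70, 71, 75, 75, 76, 79, 79, 79, 84
The 2 values of 75 share dense rank 3.
The 3 values of 79 share dense rank 5.
Remaining distinct values take the next consecutive integers.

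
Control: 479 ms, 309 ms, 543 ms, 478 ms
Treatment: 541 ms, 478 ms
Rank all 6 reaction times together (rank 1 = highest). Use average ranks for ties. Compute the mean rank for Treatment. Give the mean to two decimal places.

Sorted (descending): 543, 541, 479, 478, 478, 309
The 2 values of 478 occupy positions 4–5 → average rank (4+5)/2 = 4.5.
Treatment values → pooled ranks: 541→2, 478→4.5
Mean rank = (2 + 4.5) / 2 = 3.25

3.25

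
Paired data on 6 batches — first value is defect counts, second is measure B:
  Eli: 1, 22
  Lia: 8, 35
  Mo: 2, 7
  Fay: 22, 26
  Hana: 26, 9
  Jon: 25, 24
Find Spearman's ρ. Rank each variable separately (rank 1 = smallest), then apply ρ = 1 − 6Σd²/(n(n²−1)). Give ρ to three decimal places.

0.086

Ranks of variable 1: 1, 3, 2, 4, 6, 5
Ranks of variable 2: 3, 6, 1, 5, 2, 4
d = r₁ − r₂: -2, -3, 1, -1, 4, 1
d²: 4, 9, 1, 1, 16, 1; Σd² = 32
ρ = 1 − 6·32/(6·35) = 1 − 192/210 = 0.086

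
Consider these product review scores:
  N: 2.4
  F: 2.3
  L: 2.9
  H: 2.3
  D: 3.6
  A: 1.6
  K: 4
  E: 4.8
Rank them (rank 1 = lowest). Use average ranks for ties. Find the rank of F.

2.5

Sorted (ascending): 1.6, 2.3, 2.3, 2.4, 2.9, 3.6, 4, 4.8
The 2 values of 2.3 occupy positions 2–3 → average rank (2+3)/2 = 2.5.
F has value 2.3 → rank 2.5.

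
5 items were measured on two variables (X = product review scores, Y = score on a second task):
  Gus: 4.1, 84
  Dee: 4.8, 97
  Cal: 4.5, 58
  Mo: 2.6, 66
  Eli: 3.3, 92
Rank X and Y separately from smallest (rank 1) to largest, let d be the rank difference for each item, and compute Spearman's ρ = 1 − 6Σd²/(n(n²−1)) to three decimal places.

0.300

Ranks of variable 1: 3, 5, 4, 1, 2
Ranks of variable 2: 3, 5, 1, 2, 4
d = r₁ − r₂: 0, 0, 3, -1, -2
d²: 0, 0, 9, 1, 4; Σd² = 14
ρ = 1 − 6·14/(5·24) = 1 − 84/120 = 0.300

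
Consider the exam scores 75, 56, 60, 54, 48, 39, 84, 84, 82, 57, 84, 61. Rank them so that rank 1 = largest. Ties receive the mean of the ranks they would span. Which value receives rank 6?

Sorted (descending): 84, 84, 84, 82, 75, 61, 60, 57, 56, 54, 48, 39
The 3 values of 84 occupy positions 1–3 → average rank 2.
Rank 6 → value 61.

61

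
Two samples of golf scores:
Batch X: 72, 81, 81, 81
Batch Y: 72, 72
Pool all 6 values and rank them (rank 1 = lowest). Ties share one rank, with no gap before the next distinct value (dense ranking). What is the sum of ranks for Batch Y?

Sorted (ascending): 72, 72, 72, 81, 81, 81
The 3 values of 72 share dense rank 1.
The 3 values of 81 share dense rank 2.
Batch Y values → pooled ranks: 72→1, 72→1
Rank sum = 1 + 1 = 2

2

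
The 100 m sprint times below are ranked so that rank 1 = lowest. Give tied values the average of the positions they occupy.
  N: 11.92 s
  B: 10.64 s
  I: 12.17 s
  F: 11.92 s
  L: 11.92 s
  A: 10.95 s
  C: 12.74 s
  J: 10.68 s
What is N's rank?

Sorted (ascending): 10.64, 10.68, 10.95, 11.92, 11.92, 11.92, 12.17, 12.74
The 3 values of 11.92 occupy positions 4–6 → average rank 5.
N has value 11.92 s → rank 5.

5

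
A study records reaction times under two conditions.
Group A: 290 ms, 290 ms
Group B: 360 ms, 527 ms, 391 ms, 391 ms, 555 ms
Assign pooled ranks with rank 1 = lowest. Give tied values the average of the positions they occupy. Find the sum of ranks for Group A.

Sorted (ascending): 290, 290, 360, 391, 391, 527, 555
The 2 values of 290 occupy positions 1–2 → average rank (1+2)/2 = 1.5.
The 2 values of 391 occupy positions 4–5 → average rank (4+5)/2 = 4.5.
Group A values → pooled ranks: 290→1.5, 290→1.5
Rank sum = 1.5 + 1.5 = 3

3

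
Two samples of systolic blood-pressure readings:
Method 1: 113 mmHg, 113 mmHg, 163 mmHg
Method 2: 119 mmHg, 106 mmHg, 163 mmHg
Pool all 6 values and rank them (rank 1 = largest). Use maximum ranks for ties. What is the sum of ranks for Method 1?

Sorted (descending): 163, 163, 119, 113, 113, 106
The 2 values of 163 occupy positions 1–2 → each gets rank 2.
The 2 values of 113 occupy positions 4–5 → each gets rank 5.
Method 1 values → pooled ranks: 113→5, 113→5, 163→2
Rank sum = 5 + 5 + 2 = 12

12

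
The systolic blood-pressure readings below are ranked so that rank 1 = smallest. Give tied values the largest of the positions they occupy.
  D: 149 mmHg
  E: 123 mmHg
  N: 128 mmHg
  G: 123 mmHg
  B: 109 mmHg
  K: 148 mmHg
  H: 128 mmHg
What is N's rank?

Sorted (ascending): 109, 123, 123, 128, 128, 148, 149
The 2 values of 123 occupy positions 2–3 → each gets rank 3.
The 2 values of 128 occupy positions 4–5 → each gets rank 5.
N has value 128 mmHg → rank 5.

5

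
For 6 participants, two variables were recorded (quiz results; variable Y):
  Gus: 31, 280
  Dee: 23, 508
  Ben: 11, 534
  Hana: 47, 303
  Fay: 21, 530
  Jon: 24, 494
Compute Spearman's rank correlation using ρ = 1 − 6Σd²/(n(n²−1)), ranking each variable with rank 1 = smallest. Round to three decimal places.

-0.943

Ranks of variable 1: 5, 3, 1, 6, 2, 4
Ranks of variable 2: 1, 4, 6, 2, 5, 3
d = r₁ − r₂: 4, -1, -5, 4, -3, 1
d²: 16, 1, 25, 16, 9, 1; Σd² = 68
ρ = 1 − 6·68/(6·35) = 1 − 408/210 = -0.943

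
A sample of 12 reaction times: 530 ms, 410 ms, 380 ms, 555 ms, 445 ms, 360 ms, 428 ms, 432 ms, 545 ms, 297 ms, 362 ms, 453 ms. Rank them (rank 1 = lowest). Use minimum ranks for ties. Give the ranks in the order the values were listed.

Sorted (ascending): 297, 360, 362, 380, 410, 428, 432, 445, 453, 530, 545, 555
No ties — each value takes its position as its rank.

10, 5, 4, 12, 8, 2, 6, 7, 11, 1, 3, 9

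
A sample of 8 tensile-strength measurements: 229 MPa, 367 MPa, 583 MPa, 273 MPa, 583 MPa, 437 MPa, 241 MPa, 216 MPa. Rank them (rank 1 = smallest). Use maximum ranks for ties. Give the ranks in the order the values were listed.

Sorted (ascending): 216, 229, 241, 273, 367, 437, 583, 583
The 2 values of 583 occupy positions 7–8 → each gets rank 8.

2, 5, 8, 4, 8, 6, 3, 1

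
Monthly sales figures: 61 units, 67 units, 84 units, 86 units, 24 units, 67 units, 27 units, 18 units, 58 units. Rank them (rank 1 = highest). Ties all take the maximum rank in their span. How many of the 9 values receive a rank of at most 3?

Sorted (descending): 86, 84, 67, 67, 61, 58, 27, 24, 18
The 2 values of 67 occupy positions 3–4 → each gets rank 4.
Ranks ≤ 3: {1, 2} → 2 values.

2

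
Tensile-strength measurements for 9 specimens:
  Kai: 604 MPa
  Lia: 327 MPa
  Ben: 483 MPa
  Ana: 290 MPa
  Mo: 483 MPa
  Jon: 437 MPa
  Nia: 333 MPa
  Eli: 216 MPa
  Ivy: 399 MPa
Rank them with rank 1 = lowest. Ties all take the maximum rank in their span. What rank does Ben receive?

8

Sorted (ascending): 216, 290, 327, 333, 399, 437, 483, 483, 604
The 2 values of 483 occupy positions 7–8 → each gets rank 8.
Ben has value 483 MPa → rank 8.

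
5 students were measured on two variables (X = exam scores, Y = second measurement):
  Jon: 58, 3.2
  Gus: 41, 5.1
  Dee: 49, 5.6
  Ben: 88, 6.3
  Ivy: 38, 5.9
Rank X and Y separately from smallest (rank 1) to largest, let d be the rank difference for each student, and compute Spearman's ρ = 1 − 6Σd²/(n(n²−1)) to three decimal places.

0.100

Ranks of variable 1: 4, 2, 3, 5, 1
Ranks of variable 2: 1, 2, 3, 5, 4
d = r₁ − r₂: 3, 0, 0, 0, -3
d²: 9, 0, 0, 0, 9; Σd² = 18
ρ = 1 − 6·18/(5·24) = 1 − 108/120 = 0.100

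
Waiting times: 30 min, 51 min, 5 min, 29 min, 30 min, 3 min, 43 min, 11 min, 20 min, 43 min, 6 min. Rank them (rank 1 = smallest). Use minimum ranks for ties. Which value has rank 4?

11

Sorted (ascending): 3, 5, 6, 11, 20, 29, 30, 30, 43, 43, 51
The 2 values of 30 occupy positions 7–8 → each gets rank 7.
The 2 values of 43 occupy positions 9–10 → each gets rank 9.
Rank 4 → value 11.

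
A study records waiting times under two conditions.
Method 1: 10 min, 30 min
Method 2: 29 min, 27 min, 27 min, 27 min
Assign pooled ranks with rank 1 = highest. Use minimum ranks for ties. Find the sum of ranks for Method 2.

11

Sorted (descending): 30, 29, 27, 27, 27, 10
The 3 values of 27 occupy positions 3–5 → each gets rank 3.
Method 2 values → pooled ranks: 29→2, 27→3, 27→3, 27→3
Rank sum = 2 + 3 + 3 + 3 = 11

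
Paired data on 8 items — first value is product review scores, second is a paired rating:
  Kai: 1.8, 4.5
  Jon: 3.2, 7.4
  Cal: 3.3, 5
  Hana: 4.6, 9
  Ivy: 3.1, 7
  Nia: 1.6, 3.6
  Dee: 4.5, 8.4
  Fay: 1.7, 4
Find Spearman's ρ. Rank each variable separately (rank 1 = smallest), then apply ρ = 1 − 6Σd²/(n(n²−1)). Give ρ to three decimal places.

Ranks of variable 1: 3, 5, 6, 8, 4, 1, 7, 2
Ranks of variable 2: 3, 6, 4, 8, 5, 1, 7, 2
d = r₁ − r₂: 0, -1, 2, 0, -1, 0, 0, 0
d²: 0, 1, 4, 0, 1, 0, 0, 0; Σd² = 6
ρ = 1 − 6·6/(8·63) = 1 − 36/504 = 0.929

0.929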